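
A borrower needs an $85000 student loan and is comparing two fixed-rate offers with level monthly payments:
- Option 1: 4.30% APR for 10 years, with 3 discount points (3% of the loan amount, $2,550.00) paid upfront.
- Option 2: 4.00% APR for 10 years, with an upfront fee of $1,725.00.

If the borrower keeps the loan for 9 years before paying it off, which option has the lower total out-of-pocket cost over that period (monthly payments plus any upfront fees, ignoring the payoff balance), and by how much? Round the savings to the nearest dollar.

Option 1: at 4.30% the monthly rate is 0.0035833, so the payment is 85,000 × 0.0035833 / (1 − 1.0035833^−120) = $872.75.
Option 2: monthly rate = 4%/12 = 0.0033333; payment = 85,000 × 0.0033333 / (1 − (1+0.0033333)^−120) = $860.58.
Over 108 months: Option 1 costs 108 × $872.75 + $2,550.00 = $96,807.00; Option 2 costs 108 × $860.58 + $1,725.00 = $94,667.64.
Option 2 is cheaper by $96,807.00 − $94,667.64 = $2,139.36.

Option 2 by $2,139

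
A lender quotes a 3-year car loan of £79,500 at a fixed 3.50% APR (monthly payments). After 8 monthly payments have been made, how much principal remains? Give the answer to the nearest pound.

With monthly rate i = 3.5%/12 = 0.0029167, the balance after k of n payments is P · [(1+i)^n − (1+i)^k] / [(1+i)^n − 1].
(1+0.0029167)^36 = 1.11054088 and (1+0.0029167)^8 = 1.02357292, so the balance is 79,500 × (1.11054088 − 1.02357292) / (1.11054088 − 1) = £62,546.57.

£62,547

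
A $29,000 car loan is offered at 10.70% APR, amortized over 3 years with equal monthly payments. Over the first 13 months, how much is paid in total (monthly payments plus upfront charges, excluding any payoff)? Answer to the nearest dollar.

$12,289

Monthly rate = 10.7%/12 = 0.0089167; payment = 29,000 × 0.0089167 / (1 − (1+0.0089167)^−36) = $945.31.
Total outlay = 13 × $945.31 = $12,289.03.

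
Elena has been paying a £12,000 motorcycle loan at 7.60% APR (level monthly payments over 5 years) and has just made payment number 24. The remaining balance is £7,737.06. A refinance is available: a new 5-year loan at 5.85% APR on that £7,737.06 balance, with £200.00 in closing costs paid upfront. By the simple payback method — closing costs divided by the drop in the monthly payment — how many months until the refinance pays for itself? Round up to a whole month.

3 months

Current payment = 12,000 × 7.6%/12 / (1 − (1+0.0063333)^−60) = £241.03.
Refinanced payment = 7,737.06 × 0.0048750 / (1 − (1+0.0048750)^−60) = £149.04.
Monthly savings = £241.03 − £149.04 = £91.99.
Break-even = £200.00 / £91.99 = 2.17 → 3 months.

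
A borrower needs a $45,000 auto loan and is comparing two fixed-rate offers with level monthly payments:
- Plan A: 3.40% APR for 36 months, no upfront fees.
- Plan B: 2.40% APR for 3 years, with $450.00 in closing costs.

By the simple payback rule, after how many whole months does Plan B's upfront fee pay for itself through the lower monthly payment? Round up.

23 months

Plan A: monthly rate = 3.4%/12 = 0.0028333; payment = 45,000 × 0.0028333 / (1 − (1+0.0028333)^−36) = $1,316.60.
Plan B: monthly rate = 2.4%/12 = 0.0020000; payment = 45,000 × 0.0020000 / (1 − (1+0.0020000)^−36) = $1,296.79.
Monthly savings = $1,316.60 − $1,296.79 = $19.81.
Break-even = $450.00 / $19.81 = 22.72 → 23 months.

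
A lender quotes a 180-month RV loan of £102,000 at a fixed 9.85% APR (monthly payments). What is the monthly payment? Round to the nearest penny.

£1,086.76

At 9.85% the monthly rate is 0.0082083, so the payment is 102,000 × 0.0082083 / (1 − 1.0082083^−180) = £1,086.76.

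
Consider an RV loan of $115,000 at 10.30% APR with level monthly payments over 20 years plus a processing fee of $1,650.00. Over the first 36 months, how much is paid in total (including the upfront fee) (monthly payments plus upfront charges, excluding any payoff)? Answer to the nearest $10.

$42,430

At 10.30% the monthly rate is 0.0085833, so the payment is 115,000 × 0.0085833 / (1 − 1.0085833^−240) = $1,132.73.
Total outlay = 36 × $1,132.73 + $1,650.00 = $42,428.28.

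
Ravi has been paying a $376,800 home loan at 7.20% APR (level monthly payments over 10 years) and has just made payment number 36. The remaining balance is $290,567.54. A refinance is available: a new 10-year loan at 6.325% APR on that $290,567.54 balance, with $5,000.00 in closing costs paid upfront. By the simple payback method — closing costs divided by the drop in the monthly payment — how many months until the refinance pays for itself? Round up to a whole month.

5 months

Current payment = 376,800 × 7.2%/12 / (1 − (1+0.0060000)^−120) = $4,413.91.
Refinanced payment = 290,567.54 × 0.0052708 / (1 − (1+0.0052708)^−120) = $3,273.52.
Monthly savings = $4,413.91 − $3,273.52 = $1,140.39.
Break-even = $5,000.00 / $1,140.39 = 4.38 → 5 months.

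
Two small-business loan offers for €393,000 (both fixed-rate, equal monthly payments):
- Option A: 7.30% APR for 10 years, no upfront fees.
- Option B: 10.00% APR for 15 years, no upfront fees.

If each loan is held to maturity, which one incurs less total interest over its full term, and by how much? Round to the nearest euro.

Option A: at 7.30% the monthly rate is 0.0060833, so the payment is 393,000 × 0.0060833 / (1 − 1.0060833^−120) = €4,624.06.
Total interest on Option A = 120 × €4,624.06 − €393,000 = €161,887.20.
Option B: at 10.00% the monthly rate is 0.0083333, so the payment is 393,000 × 0.0083333 / (1 − 1.0083333^−180) = €4,223.20.
Total interest on Option B = 180 × €4,223.20 − €393,000 = €367,176.00.
Option A is lower by €205,288.80.

Option A by €205,289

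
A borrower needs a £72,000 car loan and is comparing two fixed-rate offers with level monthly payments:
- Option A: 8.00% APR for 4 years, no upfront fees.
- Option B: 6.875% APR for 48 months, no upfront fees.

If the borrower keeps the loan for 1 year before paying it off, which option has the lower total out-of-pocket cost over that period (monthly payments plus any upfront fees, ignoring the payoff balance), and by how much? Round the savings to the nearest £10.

Option A: monthly rate = 8%/12 = 0.0066667; payment = 72,000 × 0.0066667 / (1 − (1+0.0066667)^−48) = £1,757.73.
Option B: at 6.875% the monthly rate is 0.0057292, so the payment is 72,000 × 0.0057292 / (1 − 1.0057292^−48) = £1,719.96.
Over 12 months: Option A costs 12 × £1,757.73 = £21,092.76; Option B costs 12 × £1,719.96 = £20,639.52.
Option B is cheaper by £21,092.76 − £20,639.52 = £453.24.

Option B by £450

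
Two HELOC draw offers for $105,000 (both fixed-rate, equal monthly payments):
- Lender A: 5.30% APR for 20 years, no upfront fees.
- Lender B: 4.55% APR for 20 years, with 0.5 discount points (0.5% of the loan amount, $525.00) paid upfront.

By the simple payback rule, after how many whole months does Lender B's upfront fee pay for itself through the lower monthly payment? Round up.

13 months

Lender A: at 5.30% the monthly rate is 0.0044167, so the payment is 105,000 × 0.0044167 / (1 − 1.0044167^−240) = $710.47.
Lender B: monthly rate = 4.55%/12 = 0.0037917; payment = 105,000 × 0.0037917 / (1 − (1+0.0037917)^−240) = $667.12.
Monthly savings = $710.47 − $667.12 = $43.35.
Break-even = $525.00 / $43.35 = 12.11 → 13 months.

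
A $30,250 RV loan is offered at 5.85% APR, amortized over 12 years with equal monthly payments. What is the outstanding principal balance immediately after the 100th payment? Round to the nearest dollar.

With monthly rate i = 5.85%/12 = 0.0048750, the balance after k of n payments is P · [(1+i)^n − (1+i)^k] / [(1+i)^n − 1].
(1+0.0048750)^144 = 2.01434568 and (1+0.0048750)^100 = 1.62631313, so the balance is 30,250 × (2.01434568 − 1.62631313) / (2.01434568 − 1) = $11,571.98.

$11,572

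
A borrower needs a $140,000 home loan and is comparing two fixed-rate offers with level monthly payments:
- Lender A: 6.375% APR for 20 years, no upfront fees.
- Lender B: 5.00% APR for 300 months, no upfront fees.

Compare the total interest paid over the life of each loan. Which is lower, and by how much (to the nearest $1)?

Lender B by $2,518

Lender A: monthly rate = 6.375%/12 = 0.0053125; payment = 140,000 × 0.0053125 / (1 − (1+0.0053125)^−240) = $1,033.53.
Total interest on Lender A = 240 × $1,033.53 − $140,000 = $108,047.20.
Lender B: monthly rate = 5%/12 = 0.0041667; payment = 140,000 × 0.0041667 / (1 − (1+0.0041667)^−300) = $818.43.
Total interest on Lender B = 300 × $818.43 − $140,000 = $105,529.00.
Lender B is lower by $2,518.20.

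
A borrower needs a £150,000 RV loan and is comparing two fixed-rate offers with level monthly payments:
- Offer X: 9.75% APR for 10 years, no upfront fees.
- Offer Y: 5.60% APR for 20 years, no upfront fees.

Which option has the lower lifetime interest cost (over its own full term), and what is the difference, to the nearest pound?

Offer X: monthly rate = 9.75%/12 = 0.0081250; payment = 150,000 × 0.0081250 / (1 − (1+0.0081250)^−120) = £1,961.55.
Total interest on Offer X = 120 × £1,961.55 − £150,000 = £85,386.00.
Offer Y: monthly rate = 5.6%/12 = 0.0046667; payment = 150,000 × 0.0046667 / (1 − (1+0.0046667)^−240) = £1,040.32.
Total interest on Offer Y = 240 × £1,040.32 − £150,000 = £99,676.80.
Offer X is lower by £14,290.80.

Offer X by £14,291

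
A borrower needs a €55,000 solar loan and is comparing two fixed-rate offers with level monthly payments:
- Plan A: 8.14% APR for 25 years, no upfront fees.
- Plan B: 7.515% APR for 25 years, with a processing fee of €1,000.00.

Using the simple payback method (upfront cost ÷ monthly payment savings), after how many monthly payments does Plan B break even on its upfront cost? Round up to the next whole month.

45 months

Plan A: monthly rate = 8.14%/12 = 0.0067833; payment = 55,000 × 0.0067833 / (1 − (1+0.0067833)^−300) = €429.61.
Plan B: monthly rate = 7.515%/12 = 0.0062625; payment = 55,000 × 0.0062625 / (1 − (1+0.0062625)^−300) = €406.98.
Monthly savings = €429.61 − €406.98 = €22.63.
Break-even = €1,000.00 / €22.63 = 44.19 → 45 months.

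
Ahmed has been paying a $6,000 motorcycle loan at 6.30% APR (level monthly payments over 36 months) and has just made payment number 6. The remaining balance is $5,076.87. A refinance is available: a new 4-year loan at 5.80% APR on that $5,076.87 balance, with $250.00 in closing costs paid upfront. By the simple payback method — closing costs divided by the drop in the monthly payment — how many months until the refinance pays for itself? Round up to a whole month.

4 months

Current payment = 6,000 × 6.3%/12 / (1 − (1+0.0052500)^−36) = $183.35.
Refinanced payment = 5,076.87 × 0.0048333 / (1 − (1+0.0048333)^−48) = $118.77.
Monthly savings = $183.35 − $118.77 = $64.58.
Break-even = $250.00 / $64.58 = 3.87 → 4 months.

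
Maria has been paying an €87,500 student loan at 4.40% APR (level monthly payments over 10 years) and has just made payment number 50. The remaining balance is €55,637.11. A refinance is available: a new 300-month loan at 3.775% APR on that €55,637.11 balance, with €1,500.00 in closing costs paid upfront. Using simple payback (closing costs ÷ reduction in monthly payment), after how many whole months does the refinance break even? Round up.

3 months

Current payment = 87,500 × 4.4%/12 / (1 − (1+0.0036667)^−120) = €902.62.
Refinanced payment = 55,637.11 × 0.0031458 / (1 − (1+0.0031458)^−300) = €286.81.
Monthly savings = €902.62 − €286.81 = €615.81.
Break-even = €1,500.00 / €615.81 = 2.44 → 3 months.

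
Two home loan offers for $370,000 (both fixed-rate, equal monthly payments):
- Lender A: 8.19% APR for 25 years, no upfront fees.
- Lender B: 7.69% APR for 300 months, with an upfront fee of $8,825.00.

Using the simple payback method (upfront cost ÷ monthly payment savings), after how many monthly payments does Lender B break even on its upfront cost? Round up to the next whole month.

73 months

Lender A: monthly rate = 8.19%/12 = 0.0068250; payment = 370,000 × 0.0068250 / (1 − (1+0.0068250)^−300) = $2,902.45.
Lender B: monthly rate = 7.69%/12 = 0.0064083; payment = 370,000 × 0.0064083 / (1 − (1+0.0064083)^−300) = $2,780.16.
Monthly savings = $2,902.45 − $2,780.16 = $122.29.
Break-even = $8,825.00 / $122.29 = 72.16 → 73 months.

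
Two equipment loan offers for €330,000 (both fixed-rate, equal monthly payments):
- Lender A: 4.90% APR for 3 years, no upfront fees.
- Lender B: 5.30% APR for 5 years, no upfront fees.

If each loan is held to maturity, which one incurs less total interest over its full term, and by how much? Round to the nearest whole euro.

Lender A by €20,857

Lender A: at 4.90% the monthly rate is 0.0040833, so the payment is 330,000 × 0.0040833 / (1 − 1.0040833^−36) = €9,875.59.
Total interest on Lender A = 36 × €9,875.59 − €330,000 = €25,521.24.
Lender B: monthly rate = 5.3%/12 = 0.0044167; payment = 330,000 × 0.0044167 / (1 − (1+0.0044167)^−60) = €6,272.97.
Total interest on Lender B = 60 × €6,272.97 − €330,000 = €46,378.20.
Lender A is lower by €20,856.96.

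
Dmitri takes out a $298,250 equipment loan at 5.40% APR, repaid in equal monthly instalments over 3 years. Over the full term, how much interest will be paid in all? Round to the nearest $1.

$25,479

At 5.40% the monthly rate is 0.0045000, so the payment is 298,250 × 0.0045000 / (1 − 1.0045000^−36) = $8,992.48.
Total paid = 36 × $8,992.48 = $323,729.28; interest = $323,729.28 − $298,250 = $25,479.28.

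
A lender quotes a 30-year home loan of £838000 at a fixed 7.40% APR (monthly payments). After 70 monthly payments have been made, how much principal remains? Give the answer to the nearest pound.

With monthly rate i = 7.4%/12 = 0.0061667, the balance after k of n payments is P · [(1+i)^n − (1+i)^k] / [(1+i)^n − 1].
(1+0.0061667)^360 = 9.14477805 and (1+0.0061667)^70 = 1.53778203, so the balance is 838,000 × (9.14477805 − 1.53778203) / (9.14477805 − 1) = £782,668.68.

£782,669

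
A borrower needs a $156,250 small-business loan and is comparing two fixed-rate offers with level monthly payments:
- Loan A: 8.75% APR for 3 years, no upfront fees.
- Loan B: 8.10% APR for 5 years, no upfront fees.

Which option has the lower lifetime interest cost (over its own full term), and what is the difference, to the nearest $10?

Loan A: at 8.75% the monthly rate is 0.0072917, so the payment is 156,250 × 0.0072917 / (1 − 1.0072917^−36) = $4,950.55.
Total interest on Loan A = 36 × $4,950.55 − $156,250 = $21,969.80.
Loan B: monthly rate = 8.1%/12 = 0.0067500; payment = 156,250 × 0.0067500 / (1 − (1+0.0067500)^−60) = $3,175.67.
Total interest on Loan B = 60 × $3,175.67 − $156,250 = $34,290.20.
Loan A is lower by $12,320.40.

Loan A by $12,320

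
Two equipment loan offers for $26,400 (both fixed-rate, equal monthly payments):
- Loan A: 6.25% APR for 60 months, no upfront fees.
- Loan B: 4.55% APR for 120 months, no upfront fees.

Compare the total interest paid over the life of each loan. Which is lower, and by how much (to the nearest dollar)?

Loan A by $2,101

Loan A: at 6.25% the monthly rate is 0.0052083, so the payment is 26,400 × 0.0052083 / (1 − 1.0052083^−60) = $513.46.
Total interest on Loan A = 60 × $513.46 − $26,400 = $4,407.60.
Loan B: monthly rate = 4.55%/12 = 0.0037917; payment = 26,400 × 0.0037917 / (1 − (1+0.0037917)^−120) = $274.24.
Total interest on Loan B = 120 × $274.24 − $26,400 = $6,508.80.
Loan A is lower by $2,101.20.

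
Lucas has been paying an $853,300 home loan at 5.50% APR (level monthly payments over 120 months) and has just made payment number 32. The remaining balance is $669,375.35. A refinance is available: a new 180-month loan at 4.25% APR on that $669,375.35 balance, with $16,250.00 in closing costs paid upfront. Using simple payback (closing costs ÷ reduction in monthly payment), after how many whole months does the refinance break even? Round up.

4 months

Current payment = 853,300 × 5.5%/12 / (1 − (1+0.0045833)^−120) = $9,260.55.
Refinanced payment = 669,375.35 × 0.0035417 / (1 − (1+0.0035417)^−180) = $5,035.57.
Monthly savings = $9,260.55 − $5,035.57 = $4,224.98.
Break-even = $16,250.00 / $4,224.98 = 3.85 → 4 months.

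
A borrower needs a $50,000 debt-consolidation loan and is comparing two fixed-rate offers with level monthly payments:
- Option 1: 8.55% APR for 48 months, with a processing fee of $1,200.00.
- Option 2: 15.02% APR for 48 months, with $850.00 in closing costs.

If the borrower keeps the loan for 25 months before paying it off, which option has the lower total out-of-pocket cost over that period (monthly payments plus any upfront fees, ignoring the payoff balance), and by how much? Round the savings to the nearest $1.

Option 1: at 8.55% the monthly rate is 0.0071250, so the payment is 50,000 × 0.0071250 / (1 − 1.0071250^−48) = $1,233.60.
Option 2: at 15.02% the monthly rate is 0.0125167, so the payment is 50,000 × 0.0125167 / (1 − 1.0125167^−48) = $1,392.04.
Over 25 months: Option 1 costs 25 × $1,233.60 + $1,200.00 = $32,040.00; Option 2 costs 25 × $1,392.04 + $850.00 = $35,651.00.
Option 1 is cheaper by $35,651.00 − $32,040.00 = $3,611.00.

Option 1 by $3,611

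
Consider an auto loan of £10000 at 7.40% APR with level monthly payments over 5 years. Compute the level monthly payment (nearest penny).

£199.90

Monthly rate = 7.4%/12 = 0.0061667; payment = 10,000 × 0.0061667 / (1 − (1+0.0061667)^−60) = £199.90.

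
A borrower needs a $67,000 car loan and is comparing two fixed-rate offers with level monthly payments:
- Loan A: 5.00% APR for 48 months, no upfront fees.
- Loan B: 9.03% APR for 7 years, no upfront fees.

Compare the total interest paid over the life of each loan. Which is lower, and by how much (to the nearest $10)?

Loan A: at 5.00% the monthly rate is 0.0041667, so the payment is 67,000 × 0.0041667 / (1 − 1.0041667^−48) = $1,542.96.
Total interest on Loan A = 48 × $1,542.96 − $67,000 = $7,062.08.
Loan B: monthly rate = 9.03%/12 = 0.0075250; payment = 67,000 × 0.0075250 / (1 − (1+0.0075250)^−84) = $1,078.99.
Total interest on Loan B = 84 × $1,078.99 − $67,000 = $23,635.16.
Loan A is lower by $16,573.08.

Loan A by $16,570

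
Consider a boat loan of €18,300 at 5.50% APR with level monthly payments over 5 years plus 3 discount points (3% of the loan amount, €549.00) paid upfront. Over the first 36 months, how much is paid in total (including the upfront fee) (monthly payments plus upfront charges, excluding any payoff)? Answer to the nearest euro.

At 5.50% the monthly rate is 0.0045833, so the payment is 18,300 × 0.0045833 / (1 − 1.0045833^−60) = €349.55.
Total outlay = 36 × €349.55 + €549.00 = €13,132.80.

€13,133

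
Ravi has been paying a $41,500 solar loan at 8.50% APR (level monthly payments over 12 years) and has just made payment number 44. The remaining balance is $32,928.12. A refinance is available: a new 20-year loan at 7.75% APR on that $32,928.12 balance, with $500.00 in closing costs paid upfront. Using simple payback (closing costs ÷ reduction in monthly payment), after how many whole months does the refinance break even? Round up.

Current payment = 41,500 × 8.5%/12 / (1 − (1+0.0070833)^−144) = $460.67.
Refinanced payment = 32,928.12 × 0.0064583 / (1 − (1+0.0064583)^−240) = $270.32.
Monthly savings = $460.67 − $270.32 = $190.35.
Break-even = $500.00 / $190.35 = 2.63 → 3 months.

3 months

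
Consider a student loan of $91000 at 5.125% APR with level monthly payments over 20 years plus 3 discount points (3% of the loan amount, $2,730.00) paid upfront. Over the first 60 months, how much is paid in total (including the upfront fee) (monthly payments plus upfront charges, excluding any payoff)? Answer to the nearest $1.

$39,142

At 5.125% the monthly rate is 0.0042708, so the payment is 91,000 × 0.0042708 / (1 − 1.0042708^−240) = $606.86.
Total outlay = 60 × $606.86 + $2,730.00 = $39,141.60.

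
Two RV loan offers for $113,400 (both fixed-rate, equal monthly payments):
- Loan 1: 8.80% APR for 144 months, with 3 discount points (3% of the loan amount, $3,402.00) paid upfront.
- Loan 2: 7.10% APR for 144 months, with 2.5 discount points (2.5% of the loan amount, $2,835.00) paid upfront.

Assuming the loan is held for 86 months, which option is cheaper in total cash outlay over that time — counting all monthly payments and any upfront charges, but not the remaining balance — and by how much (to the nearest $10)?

Loan 2 by $9,640

Loan 1: at 8.80% the monthly rate is 0.0073333, so the payment is 113,400 × 0.0073333 / (1 − 1.0073333^−144) = $1,277.79.
Loan 2: monthly rate = 7.1%/12 = 0.0059167; payment = 113,400 × 0.0059167 / (1 − (1+0.0059167)^−144) = $1,172.24.
Over 86 months: Loan 1 costs 86 × $1,277.79 + $3,402.00 = $113,291.94; Loan 2 costs 86 × $1,172.24 + $2,835.00 = $103,647.64.
Loan 2 is cheaper by $113,291.94 − $103,647.64 = $9,644.30.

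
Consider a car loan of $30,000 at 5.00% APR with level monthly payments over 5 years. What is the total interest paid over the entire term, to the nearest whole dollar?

$3,968

Monthly rate = 5%/12 = 0.0041667; payment = 30,000 × 0.0041667 / (1 − (1+0.0041667)^−60) = $566.14.
Total paid = 60 × $566.14 = $33,968.40; interest = $33,968.40 − $30,000 = $3,968.40.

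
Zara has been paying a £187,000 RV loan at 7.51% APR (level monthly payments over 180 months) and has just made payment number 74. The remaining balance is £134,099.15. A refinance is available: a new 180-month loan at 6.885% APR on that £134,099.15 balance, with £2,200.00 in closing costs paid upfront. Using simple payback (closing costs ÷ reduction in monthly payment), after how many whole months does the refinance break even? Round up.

Current payment = 187,000 × 7.51%/12 / (1 − (1+0.0062583)^−180) = £1,734.58.
Refinanced payment = 134,099.15 × 0.0057375 / (1 − (1+0.0057375)^−180) = £1,196.72.
Monthly savings = £1,734.58 − £1,196.72 = £537.86.
Break-even = £2,200.00 / £537.86 = 4.09 → 5 months.

5 months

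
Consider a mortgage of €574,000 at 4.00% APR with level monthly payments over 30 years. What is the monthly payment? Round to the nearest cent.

Monthly rate = 4%/12 = 0.0033333; payment = 574,000 × 0.0033333 / (1 − (1+0.0033333)^−360) = €2,740.36.

€2,740.36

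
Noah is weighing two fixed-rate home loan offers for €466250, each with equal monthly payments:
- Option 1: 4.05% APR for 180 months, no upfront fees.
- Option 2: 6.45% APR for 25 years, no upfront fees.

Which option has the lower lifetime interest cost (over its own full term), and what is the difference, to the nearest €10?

Option 1 by €317,190

Option 1: at 4.05% the monthly rate is 0.0033750, so the payment is 466,250 × 0.0033750 / (1 − 1.0033750^−180) = €3,460.49.
Total interest on Option 1 = 180 × €3,460.49 − €466,250 = €156,638.20.
Option 2: monthly rate = 6.45%/12 = 0.0053750; payment = 466,250 × 0.0053750 / (1 − (1+0.0053750)^−300) = €3,133.60.
Total interest on Option 2 = 300 × €3,133.60 − €466,250 = €473,830.00.
Option 1 is lower by €317,191.80.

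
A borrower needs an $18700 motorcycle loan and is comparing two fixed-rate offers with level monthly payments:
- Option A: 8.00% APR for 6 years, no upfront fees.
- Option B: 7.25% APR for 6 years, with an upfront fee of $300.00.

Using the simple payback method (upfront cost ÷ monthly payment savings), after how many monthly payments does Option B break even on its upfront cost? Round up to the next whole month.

45 months

Option A: monthly rate = 8%/12 = 0.0066667; payment = 18,700 × 0.0066667 / (1 − (1+0.0066667)^−72) = $327.87.
Option B: at 7.25% the monthly rate is 0.0060417, so the payment is 18,700 × 0.0060417 / (1 − 1.0060417^−72) = $321.07.
Monthly savings = $327.87 − $321.07 = $6.80.
Break-even = $300.00 / $6.80 = 44.12 → 45 months.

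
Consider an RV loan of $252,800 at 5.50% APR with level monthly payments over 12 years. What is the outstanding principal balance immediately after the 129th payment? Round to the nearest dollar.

$34,743

With monthly rate i = 5.5%/12 = 0.0045833, the balance after k of n payments is P · [(1+i)^n − (1+i)^k] / [(1+i)^n − 1].
(1+0.0045833)^144 = 1.93187707 and (1+0.0045833)^129 = 1.80380654, so the balance is 252,800 × (1.93187707 − 1.80380654) / (1.93187707 − 1) = $34,743.03.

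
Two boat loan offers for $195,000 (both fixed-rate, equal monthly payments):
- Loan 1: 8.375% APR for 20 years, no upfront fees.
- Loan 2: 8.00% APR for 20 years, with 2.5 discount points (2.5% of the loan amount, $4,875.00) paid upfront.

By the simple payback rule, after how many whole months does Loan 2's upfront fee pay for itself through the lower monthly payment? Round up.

Loan 1: monthly rate = 8.375%/12 = 0.0069792; payment = 195,000 × 0.0069792 / (1 − (1+0.0069792)^−240) = $1,676.86.
Loan 2: monthly rate = 8%/12 = 0.0066667; payment = 195,000 × 0.0066667 / (1 − (1+0.0066667)^−240) = $1,631.06.
Monthly savings = $1,676.86 − $1,631.06 = $45.80.
Break-even = $4,875.00 / $45.80 = 106.44 → 107 months.

107 months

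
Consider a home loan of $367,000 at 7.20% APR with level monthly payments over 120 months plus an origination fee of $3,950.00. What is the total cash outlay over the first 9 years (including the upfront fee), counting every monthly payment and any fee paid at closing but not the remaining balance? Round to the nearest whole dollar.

$468,254

At 7.20% the monthly rate is 0.0060000, so the payment is 367,000 × 0.0060000 / (1 − 1.0060000^−120) = $4,299.11.
Total outlay = 108 × $4,299.11 + $3,950.00 = $468,253.88.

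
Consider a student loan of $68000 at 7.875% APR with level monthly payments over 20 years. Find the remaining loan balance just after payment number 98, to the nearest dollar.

$51,948

With monthly rate i = 7.875%/12 = 0.0065625, the balance after k of n payments is P · [(1+i)^n − (1+i)^k] / [(1+i)^n − 1].
(1+0.0065625)^240 = 4.80594902 and (1+0.0065625)^98 = 1.89842374, so the balance is 68,000 × (4.80594902 − 1.89842374) / (4.80594902 − 1) = $51,948.07.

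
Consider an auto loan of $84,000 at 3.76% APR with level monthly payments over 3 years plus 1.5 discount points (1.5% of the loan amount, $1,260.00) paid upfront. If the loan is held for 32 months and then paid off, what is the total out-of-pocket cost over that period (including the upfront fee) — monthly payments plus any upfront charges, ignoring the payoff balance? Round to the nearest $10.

$80,330

At 3.76% the monthly rate is 0.0031333, so the payment is 84,000 × 0.0031333 / (1 − 1.0031333^−36) = $2,471.06.
Total outlay = 32 × $2,471.06 + $1,260.00 = $80,333.92.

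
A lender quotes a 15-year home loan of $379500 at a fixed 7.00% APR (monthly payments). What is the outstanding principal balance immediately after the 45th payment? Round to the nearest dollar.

$318,092

With monthly rate i = 7%/12 = 0.0058333, the balance after k of n payments is P · [(1+i)^n − (1+i)^k] / [(1+i)^n − 1].
(1+0.0058333)^180 = 2.84894673 and (1+0.0058333)^45 = 1.29918525, so the balance is 379,500 × (2.84894673 − 1.29918525) / (2.84894673 − 1) = $318,091.63.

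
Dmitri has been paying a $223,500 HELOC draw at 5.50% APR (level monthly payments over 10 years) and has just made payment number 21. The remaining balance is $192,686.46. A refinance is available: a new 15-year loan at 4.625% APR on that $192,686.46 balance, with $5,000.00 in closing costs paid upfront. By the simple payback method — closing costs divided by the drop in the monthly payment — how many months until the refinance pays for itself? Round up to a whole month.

6 months

Current payment = 223,500 × 5.5%/12 / (1 − (1+0.0045833)^−120) = $2,425.56.
Refinanced payment = 192,686.46 × 0.0038542 / (1 − (1+0.0038542)^−180) = $1,486.38.
Monthly savings = $2,425.56 − $1,486.38 = $939.18.
Break-even = $5,000.00 / $939.18 = 5.32 → 6 months.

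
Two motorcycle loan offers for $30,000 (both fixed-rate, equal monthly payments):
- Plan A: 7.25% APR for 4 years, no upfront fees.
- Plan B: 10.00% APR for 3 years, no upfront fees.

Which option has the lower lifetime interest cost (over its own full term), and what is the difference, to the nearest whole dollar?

Plan A by $199

Plan A: monthly rate = 7.25%/12 = 0.0060417; payment = 30,000 × 0.0060417 / (1 − (1+0.0060417)^−48) = $721.87.
Total interest on Plan A = 48 × $721.87 − $30,000 = $4,649.76.
Plan B: monthly rate = 10%/12 = 0.0083333; payment = 30,000 × 0.0083333 / (1 − (1+0.0083333)^−36) = $968.02.
Total interest on Plan B = 36 × $968.02 − $30,000 = $4,848.72.
Plan A is lower by $198.96.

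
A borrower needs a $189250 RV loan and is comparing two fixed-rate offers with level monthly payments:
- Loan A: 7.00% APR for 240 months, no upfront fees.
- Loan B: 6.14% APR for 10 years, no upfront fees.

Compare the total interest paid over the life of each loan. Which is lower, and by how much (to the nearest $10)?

Loan A: at 7.00% the monthly rate is 0.0058333, so the payment is 189,250 × 0.0058333 / (1 − 1.0058333^−240) = $1,467.25.
Total interest on Loan A = 240 × $1,467.25 − $189,250 = $162,890.00.
Loan B: at 6.14% the monthly rate is 0.0051167, so the payment is 189,250 × 0.0051167 / (1 − 1.0051167^−120) = $2,114.39.
Total interest on Loan B = 120 × $2,114.39 − $189,250 = $64,476.80.
Loan B is lower by $98,413.20.

Loan B by $98,410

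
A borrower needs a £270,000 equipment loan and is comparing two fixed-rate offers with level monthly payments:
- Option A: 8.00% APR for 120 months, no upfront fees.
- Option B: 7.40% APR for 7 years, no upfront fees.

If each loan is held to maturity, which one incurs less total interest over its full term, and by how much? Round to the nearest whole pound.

Option B by £46,348

Option A: at 8.00% the monthly rate is 0.0066667, so the payment is 270,000 × 0.0066667 / (1 − 1.0066667^−120) = £3,275.85.
Total interest on Option A = 120 × £3,275.85 − £270,000 = £123,102.00.
Option B: monthly rate = 7.4%/12 = 0.0061667; payment = 270,000 × 0.0061667 / (1 − (1+0.0061667)^−84) = £4,128.02.
Total interest on Option B = 84 × £4,128.02 − £270,000 = £76,753.68.
Option B is lower by £46,348.32.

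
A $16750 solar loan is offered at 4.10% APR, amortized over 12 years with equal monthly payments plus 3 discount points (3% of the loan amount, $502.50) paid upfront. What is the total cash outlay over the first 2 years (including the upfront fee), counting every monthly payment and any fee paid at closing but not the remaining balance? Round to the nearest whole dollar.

Monthly rate = 4.1%/12 = 0.0034167; payment = 16,750 × 0.0034167 / (1 − (1+0.0034167)^−144) = $147.47.
Total outlay = 24 × $147.47 + $502.50 = $4,041.78.

$4,042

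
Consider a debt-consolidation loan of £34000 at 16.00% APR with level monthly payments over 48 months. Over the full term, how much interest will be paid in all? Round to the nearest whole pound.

£12,251

Monthly rate = 16%/12 = 0.0133333; payment = 34,000 × 0.0133333 / (1 − (1+0.0133333)^−48) = £963.57.
Total paid = 48 × £963.57 = £46,251.36; interest = £46,251.36 − £34,000 = £12,251.36.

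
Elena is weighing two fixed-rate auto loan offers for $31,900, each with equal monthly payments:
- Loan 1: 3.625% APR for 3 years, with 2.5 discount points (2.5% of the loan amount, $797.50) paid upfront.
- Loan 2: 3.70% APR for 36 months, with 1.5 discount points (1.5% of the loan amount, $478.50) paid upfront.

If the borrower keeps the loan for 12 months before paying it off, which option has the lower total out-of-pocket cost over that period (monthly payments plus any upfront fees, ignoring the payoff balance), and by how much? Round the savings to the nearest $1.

Loan 2 by $306

Loan 1: monthly rate = 3.625%/12 = 0.0030208; payment = 31,900 × 0.0030208 / (1 − (1+0.0030208)^−36) = $936.50.
Loan 2: monthly rate = 3.7%/12 = 0.0030833; payment = 31,900 × 0.0030833 / (1 − (1+0.0030833)^−36) = $937.56.
Over 12 months: Loan 1 costs 12 × $936.50 + $797.50 = $12,035.50; Loan 2 costs 12 × $937.56 + $478.50 = $11,729.22.
Loan 2 is cheaper by $12,035.50 − $11,729.22 = $306.28.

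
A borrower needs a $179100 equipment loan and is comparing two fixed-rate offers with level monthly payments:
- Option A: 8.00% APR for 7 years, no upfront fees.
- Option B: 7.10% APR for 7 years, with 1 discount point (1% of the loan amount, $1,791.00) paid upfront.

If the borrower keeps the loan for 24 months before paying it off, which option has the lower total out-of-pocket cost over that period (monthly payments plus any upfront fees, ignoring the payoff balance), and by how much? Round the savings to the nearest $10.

Option A: monthly rate = 8%/12 = 0.0066667; payment = 179,100 × 0.0066667 / (1 − (1+0.0066667)^−84) = $2,791.49.
Option B: monthly rate = 7.1%/12 = 0.0059167; payment = 179,100 × 0.0059167 / (1 − (1+0.0059167)^−84) = $2,711.86.
Over 24 months: Option A costs 24 × $2,791.49 = $66,995.76; Option B costs 24 × $2,711.86 + $1,791.00 = $66,875.64.
Option B is cheaper by $66,995.76 − $66,875.64 = $120.12.

Option B by $120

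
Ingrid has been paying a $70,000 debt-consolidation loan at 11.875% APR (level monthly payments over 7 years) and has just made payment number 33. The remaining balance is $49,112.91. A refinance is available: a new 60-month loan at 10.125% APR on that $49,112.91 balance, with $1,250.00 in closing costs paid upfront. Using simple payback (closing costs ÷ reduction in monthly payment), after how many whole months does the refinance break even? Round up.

Current payment = 70,000 × 11.875%/12 / (1 − (1+0.0098958)^−84) = $1,231.02.
Refinanced payment = 49,112.91 × 0.0084375 / (1 − (1+0.0084375)^−60) = $1,046.53.
Monthly savings = $1,231.02 − $1,046.53 = $184.49.
Break-even = $1,250.00 / $184.49 = 6.78 → 7 months.

7 months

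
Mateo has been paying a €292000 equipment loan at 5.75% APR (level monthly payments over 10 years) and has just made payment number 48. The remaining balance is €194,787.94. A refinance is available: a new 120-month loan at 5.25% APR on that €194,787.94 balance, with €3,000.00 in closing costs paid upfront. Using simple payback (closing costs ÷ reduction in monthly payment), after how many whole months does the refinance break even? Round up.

Current payment = 292,000 × 5.75%/12 / (1 − (1+0.0047917)^−120) = €3,205.26.
Refinanced payment = 194,787.94 × 0.0043750 / (1 − (1+0.0043750)^−120) = €2,089.91.
Monthly savings = €3,205.26 − €2,089.91 = €1,115.35.
Break-even = €3,000.00 / €1,115.35 = 2.69 → 3 months.

3 months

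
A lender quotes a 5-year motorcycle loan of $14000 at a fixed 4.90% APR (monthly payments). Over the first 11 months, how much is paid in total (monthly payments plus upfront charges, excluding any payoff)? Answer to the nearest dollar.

Monthly rate = 4.9%/12 = 0.0040833; payment = 14,000 × 0.0040833 / (1 − (1+0.0040833)^−60) = $263.56.
Total outlay = 11 × $263.56 = $2,899.16.

$2,899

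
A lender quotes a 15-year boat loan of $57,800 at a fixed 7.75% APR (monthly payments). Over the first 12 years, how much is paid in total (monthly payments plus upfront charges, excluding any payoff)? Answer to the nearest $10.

Monthly rate = 7.75%/12 = 0.0064583; payment = 57,800 × 0.0064583 / (1 − (1+0.0064583)^−180) = $544.06.
Total outlay = 144 × $544.06 = $78,344.64.

$78,340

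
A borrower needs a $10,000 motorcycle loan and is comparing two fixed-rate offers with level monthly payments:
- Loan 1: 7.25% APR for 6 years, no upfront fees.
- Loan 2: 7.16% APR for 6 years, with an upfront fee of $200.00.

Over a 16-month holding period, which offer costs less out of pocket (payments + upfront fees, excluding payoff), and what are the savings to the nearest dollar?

Loan 1: at 7.25% the monthly rate is 0.0060417, so the payment is 10,000 × 0.0060417 / (1 − 1.0060417^−72) = $171.69.
Loan 2: at 7.16% the monthly rate is 0.0059667, so the payment is 10,000 × 0.0059667 / (1 − 1.0059667^−72) = $171.26.
Over 16 months: Loan 1 costs 16 × $171.69 = $2,747.04; Loan 2 costs 16 × $171.26 + $200.00 = $2,940.16.
Loan 1 is cheaper by $2,940.16 − $2,747.04 = $193.12.

Loan 1 by $193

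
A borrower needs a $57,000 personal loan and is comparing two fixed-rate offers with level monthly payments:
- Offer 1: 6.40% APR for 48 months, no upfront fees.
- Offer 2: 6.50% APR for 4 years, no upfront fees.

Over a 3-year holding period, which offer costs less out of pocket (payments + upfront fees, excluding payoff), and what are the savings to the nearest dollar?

Offer 1 by $95

Offer 1: at 6.40% the monthly rate is 0.0053333, so the payment is 57,000 × 0.0053333 / (1 − 1.0053333^−48) = $1,349.12.
Offer 2: at 6.50% the monthly rate is 0.0054167, so the payment is 57,000 × 0.0054167 / (1 − 1.0054167^−48) = $1,351.75.
Over 36 months: Offer 1 costs 36 × $1,349.12 = $48,568.32; Offer 2 costs 36 × $1,351.75 = $48,663.00.
Offer 1 is cheaper by $48,663.00 − $48,568.32 = $94.68.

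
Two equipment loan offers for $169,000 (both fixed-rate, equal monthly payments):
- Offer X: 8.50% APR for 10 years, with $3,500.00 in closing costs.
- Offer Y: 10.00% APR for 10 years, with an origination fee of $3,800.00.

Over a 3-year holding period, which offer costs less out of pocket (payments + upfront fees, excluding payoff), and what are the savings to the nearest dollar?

Offer X by $5,268

Offer X: monthly rate = 8.5%/12 = 0.0070833; payment = 169,000 × 0.0070833 / (1 − (1+0.0070833)^−120) = $2,095.36.
Offer Y: monthly rate = 10%/12 = 0.0083333; payment = 169,000 × 0.0083333 / (1 − (1+0.0083333)^−120) = $2,233.35.
Over 36 months: Offer X costs 36 × $2,095.36 + $3,500.00 = $78,932.96; Offer Y costs 36 × $2,233.35 + $3,800.00 = $84,200.60.
Offer X is cheaper by $84,200.60 − $78,932.96 = $5,267.64.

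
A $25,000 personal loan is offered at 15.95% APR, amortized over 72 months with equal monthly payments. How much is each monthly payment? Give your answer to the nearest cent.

$541.61

Monthly rate = 15.95%/12 = 0.0132917; payment = 25,000 × 0.0132917 / (1 − (1+0.0132917)^−72) = $541.61.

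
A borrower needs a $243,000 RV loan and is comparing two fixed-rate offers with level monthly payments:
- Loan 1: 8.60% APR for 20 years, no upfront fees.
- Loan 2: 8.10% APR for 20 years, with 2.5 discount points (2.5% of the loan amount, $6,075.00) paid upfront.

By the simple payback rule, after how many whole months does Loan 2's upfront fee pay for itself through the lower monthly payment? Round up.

80 months

Loan 1: monthly rate = 8.6%/12 = 0.0071667; payment = 243,000 × 0.0071667 / (1 − (1+0.0071667)^−240) = $2,124.22.
Loan 2: at 8.10% the monthly rate is 0.0067500, so the payment is 243,000 × 0.0067500 / (1 − 1.0067500^−240) = $2,047.70.
Monthly savings = $2,124.22 − $2,047.70 = $76.52.
Break-even = $6,075.00 / $76.52 = 79.39 → 80 months.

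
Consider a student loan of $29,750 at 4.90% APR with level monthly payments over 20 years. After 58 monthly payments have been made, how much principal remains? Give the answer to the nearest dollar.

With monthly rate i = 4.9%/12 = 0.0040833, the balance after k of n payments is P · [(1+i)^n − (1+i)^k] / [(1+i)^n − 1].
(1+0.0040833)^240 = 2.65914488 and (1+0.0040833)^58 = 1.26661896, so the balance is 29,750 × (2.65914488 − 1.26661896) / (2.65914488 − 1) = $24,969.28.

$24,969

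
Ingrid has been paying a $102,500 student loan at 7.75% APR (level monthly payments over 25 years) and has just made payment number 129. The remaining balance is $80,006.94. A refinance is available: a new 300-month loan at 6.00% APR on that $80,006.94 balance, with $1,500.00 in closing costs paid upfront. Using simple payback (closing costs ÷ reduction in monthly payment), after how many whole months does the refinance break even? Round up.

6 months

Current payment = 102,500 × 7.75%/12 / (1 − (1+0.0064583)^−300) = $774.21.
Refinanced payment = 80,006.94 × 0.0050000 / (1 − (1+0.0050000)^−300) = $515.49.
Monthly savings = $774.21 − $515.49 = $258.72.
Break-even = $1,500.00 / $258.72 = 5.80 → 6 months.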